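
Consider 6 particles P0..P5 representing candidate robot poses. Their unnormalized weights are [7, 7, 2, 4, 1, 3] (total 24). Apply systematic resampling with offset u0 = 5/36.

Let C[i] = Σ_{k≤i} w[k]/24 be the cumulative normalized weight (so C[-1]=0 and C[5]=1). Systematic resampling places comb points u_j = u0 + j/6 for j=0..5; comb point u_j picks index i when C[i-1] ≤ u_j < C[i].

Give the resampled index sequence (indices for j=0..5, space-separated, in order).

0 1 1 2 3 5

C = [7/24, 7/12, 2/3, 5/6, 7/8, 1]
j=0: u_0=5/36 ∈ [0, 7/24) → index 0
j=1: u_1=11/36 ∈ [7/24, 7/12) → index 1
j=2: u_2=17/36 ∈ [7/24, 7/12) → index 1
j=3: u_3=23/36 ∈ [7/12, 2/3) → index 2
j=4: u_4=29/36 ∈ [2/3, 5/6) → index 3
j=5: u_5=35/36 ∈ [7/8, 1) → index 5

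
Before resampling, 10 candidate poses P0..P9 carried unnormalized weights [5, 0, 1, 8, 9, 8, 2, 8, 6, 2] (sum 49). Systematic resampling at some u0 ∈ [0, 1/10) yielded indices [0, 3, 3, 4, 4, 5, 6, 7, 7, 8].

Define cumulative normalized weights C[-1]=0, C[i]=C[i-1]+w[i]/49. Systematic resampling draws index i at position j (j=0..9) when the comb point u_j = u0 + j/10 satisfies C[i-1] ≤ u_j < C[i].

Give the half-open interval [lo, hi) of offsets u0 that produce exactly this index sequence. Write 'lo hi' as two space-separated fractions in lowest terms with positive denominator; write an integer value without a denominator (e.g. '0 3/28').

C = [5/49, 5/49, 6/49, 2/7, 23/49, 31/49, 33/49, 41/49, 47/49, 1]
j=0 picked index 0: u0 ∈ [0, 5/49)
j=1 picked index 3: u0 ∈ [11/490, 13/70)
j=2 picked index 3: u0 ∈ [-19/245, 3/35)
j=3 picked index 4: u0 ∈ [-1/70, 83/490)
j=4 picked index 4: u0 ∈ [-4/35, 17/245)
j=5 picked index 5: u0 ∈ [-3/98, 13/98)
j=6 picked index 6: u0 ∈ [8/245, 18/245)
j=7 picked index 7: u0 ∈ [-13/490, 67/490)
j=8 picked index 7: u0 ∈ [-31/245, 9/245)
j=9 picked index 8: u0 ∈ [-31/490, 29/490)
intersection: [8/245, 9/245)

8/245 9/245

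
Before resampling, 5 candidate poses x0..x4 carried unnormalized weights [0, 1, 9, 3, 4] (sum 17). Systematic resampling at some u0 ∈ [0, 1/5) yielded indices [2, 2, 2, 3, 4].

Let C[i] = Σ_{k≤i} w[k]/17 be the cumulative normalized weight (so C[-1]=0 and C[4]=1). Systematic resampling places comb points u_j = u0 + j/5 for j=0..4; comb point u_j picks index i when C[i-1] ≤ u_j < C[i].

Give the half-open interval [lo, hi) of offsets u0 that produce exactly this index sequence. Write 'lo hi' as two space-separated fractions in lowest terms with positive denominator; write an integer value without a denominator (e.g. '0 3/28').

C = [0, 1/17, 10/17, 13/17, 1]
j=0 picked index 2: u0 ∈ [1/17, 10/17)
j=1 picked index 2: u0 ∈ [-12/85, 33/85)
j=2 picked index 2: u0 ∈ [-29/85, 16/85)
j=3 picked index 3: u0 ∈ [-1/85, 14/85)
j=4 picked index 4: u0 ∈ [-3/85, 1/5)
intersection: [1/17, 14/85)

1/17 14/85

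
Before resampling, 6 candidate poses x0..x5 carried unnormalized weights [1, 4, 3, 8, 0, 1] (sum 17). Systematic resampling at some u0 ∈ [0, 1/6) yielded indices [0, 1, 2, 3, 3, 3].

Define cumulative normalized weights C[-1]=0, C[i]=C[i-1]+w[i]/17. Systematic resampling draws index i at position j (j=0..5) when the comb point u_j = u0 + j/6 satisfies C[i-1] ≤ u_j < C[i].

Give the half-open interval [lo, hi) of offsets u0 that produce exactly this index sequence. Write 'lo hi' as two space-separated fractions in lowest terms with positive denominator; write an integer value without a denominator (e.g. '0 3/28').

0 1/17

C = [1/17, 5/17, 8/17, 16/17, 16/17, 1]
j=0 picked index 0: u0 ∈ [0, 1/17)
j=1 picked index 1: u0 ∈ [-11/102, 13/102)
j=2 picked index 2: u0 ∈ [-2/51, 7/51)
j=3 picked index 3: u0 ∈ [-1/34, 15/34)
j=4 picked index 3: u0 ∈ [-10/51, 14/51)
j=5 picked index 3: u0 ∈ [-37/102, 11/102)
intersection: [0, 1/17)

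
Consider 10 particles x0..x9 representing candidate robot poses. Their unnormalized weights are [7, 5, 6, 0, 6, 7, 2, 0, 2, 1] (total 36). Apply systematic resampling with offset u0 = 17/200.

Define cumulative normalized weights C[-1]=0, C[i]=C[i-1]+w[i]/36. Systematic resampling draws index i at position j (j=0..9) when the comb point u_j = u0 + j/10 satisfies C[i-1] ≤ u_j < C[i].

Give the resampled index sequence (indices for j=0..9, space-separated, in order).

C = [7/36, 1/3, 1/2, 1/2, 2/3, 31/36, 11/12, 11/12, 35/36, 1]
j=0: u_0=17/200 ∈ [0, 7/36) → index 0
j=1: u_1=37/200 ∈ [0, 7/36) → index 0
j=2: u_2=57/200 ∈ [7/36, 1/3) → index 1
j=3: u_3=77/200 ∈ [1/3, 1/2) → index 2
j=4: u_4=97/200 ∈ [1/3, 1/2) → index 2
j=5: u_5=117/200 ∈ [1/2, 2/3) → index 4
j=6: u_6=137/200 ∈ [2/3, 31/36) → index 5
j=7: u_7=157/200 ∈ [2/3, 31/36) → index 5
j=8: u_8=177/200 ∈ [31/36, 11/12) → index 6
j=9: u_9=197/200 ∈ [35/36, 1) → index 9

0 0 1 2 2 4 5 5 6 9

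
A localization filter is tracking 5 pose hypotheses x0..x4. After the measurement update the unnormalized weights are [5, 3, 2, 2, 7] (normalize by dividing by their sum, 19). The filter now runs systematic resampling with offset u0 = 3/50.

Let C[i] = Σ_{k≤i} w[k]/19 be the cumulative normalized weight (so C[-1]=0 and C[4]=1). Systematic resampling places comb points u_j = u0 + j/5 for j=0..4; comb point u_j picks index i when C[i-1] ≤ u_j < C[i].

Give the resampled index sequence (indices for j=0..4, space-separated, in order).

0 0 2 4 4

C = [5/19, 8/19, 10/19, 12/19, 1]
j=0: u_0=3/50 ∈ [0, 5/19) → index 0
j=1: u_1=13/50 ∈ [0, 5/19) → index 0
j=2: u_2=23/50 ∈ [8/19, 10/19) → index 2
j=3: u_3=33/50 ∈ [12/19, 1) → index 4
j=4: u_4=43/50 ∈ [12/19, 1) → index 4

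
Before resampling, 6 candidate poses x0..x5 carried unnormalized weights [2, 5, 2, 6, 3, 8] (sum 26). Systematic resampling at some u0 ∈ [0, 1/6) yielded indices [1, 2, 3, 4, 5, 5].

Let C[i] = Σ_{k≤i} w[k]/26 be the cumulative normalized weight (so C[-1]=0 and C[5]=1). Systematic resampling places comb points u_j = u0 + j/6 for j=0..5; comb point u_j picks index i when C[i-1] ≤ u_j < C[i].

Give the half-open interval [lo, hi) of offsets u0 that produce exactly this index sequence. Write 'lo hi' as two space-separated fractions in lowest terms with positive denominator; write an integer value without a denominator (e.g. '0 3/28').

4/39 1/6

C = [1/13, 7/26, 9/26, 15/26, 9/13, 1]
j=0 picked index 1: u0 ∈ [1/13, 7/26)
j=1 picked index 2: u0 ∈ [4/39, 7/39)
j=2 picked index 3: u0 ∈ [1/78, 19/78)
j=3 picked index 4: u0 ∈ [1/13, 5/26)
j=4 picked index 5: u0 ∈ [1/39, 1/3)
j=5 picked index 5: u0 ∈ [-11/78, 1/6)
intersection: [4/39, 1/6)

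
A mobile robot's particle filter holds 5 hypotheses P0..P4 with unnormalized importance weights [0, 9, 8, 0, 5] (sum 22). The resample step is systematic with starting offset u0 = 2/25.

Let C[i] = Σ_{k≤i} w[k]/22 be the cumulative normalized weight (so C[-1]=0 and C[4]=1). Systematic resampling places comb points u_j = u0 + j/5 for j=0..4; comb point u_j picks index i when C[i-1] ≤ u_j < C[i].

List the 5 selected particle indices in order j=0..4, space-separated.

C = [0, 9/22, 17/22, 17/22, 1]
j=0: u_0=2/25 ∈ [0, 9/22) → index 1
j=1: u_1=7/25 ∈ [0, 9/22) → index 1
j=2: u_2=12/25 ∈ [9/22, 17/22) → index 2
j=3: u_3=17/25 ∈ [9/22, 17/22) → index 2
j=4: u_4=22/25 ∈ [17/22, 1) → index 4

1 1 2 2 4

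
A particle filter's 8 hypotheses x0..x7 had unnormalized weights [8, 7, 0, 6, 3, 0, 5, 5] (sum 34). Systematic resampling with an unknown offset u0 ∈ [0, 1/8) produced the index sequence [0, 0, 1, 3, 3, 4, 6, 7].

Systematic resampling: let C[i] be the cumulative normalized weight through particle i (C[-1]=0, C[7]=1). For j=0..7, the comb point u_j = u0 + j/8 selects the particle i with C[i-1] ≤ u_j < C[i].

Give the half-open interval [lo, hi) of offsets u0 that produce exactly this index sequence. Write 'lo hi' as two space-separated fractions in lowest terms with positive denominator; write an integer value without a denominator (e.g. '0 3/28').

9/136 11/136

C = [4/17, 15/34, 15/34, 21/34, 12/17, 12/17, 29/34, 1]
j=0 picked index 0: u0 ∈ [0, 4/17)
j=1 picked index 0: u0 ∈ [-1/8, 15/136)
j=2 picked index 1: u0 ∈ [-1/68, 13/68)
j=3 picked index 3: u0 ∈ [9/136, 33/136)
j=4 picked index 3: u0 ∈ [-1/17, 2/17)
j=5 picked index 4: u0 ∈ [-1/136, 11/136)
j=6 picked index 6: u0 ∈ [-3/68, 7/68)
j=7 picked index 7: u0 ∈ [-3/136, 1/8)
intersection: [9/136, 11/136)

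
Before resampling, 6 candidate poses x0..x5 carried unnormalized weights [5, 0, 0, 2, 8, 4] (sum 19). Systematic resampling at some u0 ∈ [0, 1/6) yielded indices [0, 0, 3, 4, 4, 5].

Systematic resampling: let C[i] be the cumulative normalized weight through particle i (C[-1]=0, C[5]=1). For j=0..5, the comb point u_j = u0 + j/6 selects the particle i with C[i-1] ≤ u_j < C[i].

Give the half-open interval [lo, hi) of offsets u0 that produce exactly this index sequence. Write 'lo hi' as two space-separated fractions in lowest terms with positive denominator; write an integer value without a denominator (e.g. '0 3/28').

0 2/57

C = [5/19, 5/19, 5/19, 7/19, 15/19, 1]
j=0 picked index 0: u0 ∈ [0, 5/19)
j=1 picked index 0: u0 ∈ [-1/6, 11/114)
j=2 picked index 3: u0 ∈ [-4/57, 2/57)
j=3 picked index 4: u0 ∈ [-5/38, 11/38)
j=4 picked index 4: u0 ∈ [-17/57, 7/57)
j=5 picked index 5: u0 ∈ [-5/114, 1/6)
intersection: [0, 2/57)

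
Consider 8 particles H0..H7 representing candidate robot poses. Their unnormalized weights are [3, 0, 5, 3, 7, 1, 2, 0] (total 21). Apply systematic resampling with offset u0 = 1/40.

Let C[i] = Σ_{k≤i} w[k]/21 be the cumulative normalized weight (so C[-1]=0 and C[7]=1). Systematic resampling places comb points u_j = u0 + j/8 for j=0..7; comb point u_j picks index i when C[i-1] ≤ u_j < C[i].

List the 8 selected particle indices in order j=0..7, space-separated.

0 2 2 3 4 4 4 5

C = [1/7, 1/7, 8/21, 11/21, 6/7, 19/21, 1, 1]
j=0: u_0=1/40 ∈ [0, 1/7) → index 0
j=1: u_1=3/20 ∈ [1/7, 8/21) → index 2
j=2: u_2=11/40 ∈ [1/7, 8/21) → index 2
j=3: u_3=2/5 ∈ [8/21, 11/21) → index 3
j=4: u_4=21/40 ∈ [11/21, 6/7) → index 4
j=5: u_5=13/20 ∈ [11/21, 6/7) → index 4
j=6: u_6=31/40 ∈ [11/21, 6/7) → index 4
j=7: u_7=9/10 ∈ [6/7, 19/21) → index 5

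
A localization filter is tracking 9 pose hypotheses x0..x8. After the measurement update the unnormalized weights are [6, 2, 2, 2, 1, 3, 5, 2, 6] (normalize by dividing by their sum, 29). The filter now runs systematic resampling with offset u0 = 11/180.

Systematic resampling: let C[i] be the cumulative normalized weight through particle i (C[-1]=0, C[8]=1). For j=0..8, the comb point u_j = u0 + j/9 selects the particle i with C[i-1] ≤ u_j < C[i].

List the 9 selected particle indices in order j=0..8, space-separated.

C = [6/29, 8/29, 10/29, 12/29, 13/29, 16/29, 21/29, 23/29, 1]
j=0: u_0=11/180 ∈ [0, 6/29) → index 0
j=1: u_1=31/180 ∈ [0, 6/29) → index 0
j=2: u_2=17/60 ∈ [8/29, 10/29) → index 2
j=3: u_3=71/180 ∈ [10/29, 12/29) → index 3
j=4: u_4=91/180 ∈ [13/29, 16/29) → index 5
j=5: u_5=37/60 ∈ [16/29, 21/29) → index 6
j=6: u_6=131/180 ∈ [21/29, 23/29) → index 7
j=7: u_7=151/180 ∈ [23/29, 1) → index 8
j=8: u_8=19/20 ∈ [23/29, 1) → index 8

0 0 2 3 5 6 7 8 8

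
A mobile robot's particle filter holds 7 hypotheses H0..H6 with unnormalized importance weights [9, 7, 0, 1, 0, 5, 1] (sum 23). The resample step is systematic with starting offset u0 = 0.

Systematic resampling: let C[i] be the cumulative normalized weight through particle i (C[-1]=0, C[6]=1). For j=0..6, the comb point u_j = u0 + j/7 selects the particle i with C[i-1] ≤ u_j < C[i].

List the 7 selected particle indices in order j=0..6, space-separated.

C = [9/23, 16/23, 16/23, 17/23, 17/23, 22/23, 1]
j=0: u_0=0 ∈ [0, 9/23) → index 0
j=1: u_1=1/7 ∈ [0, 9/23) → index 0
j=2: u_2=2/7 ∈ [0, 9/23) → index 0
j=3: u_3=3/7 ∈ [9/23, 16/23) → index 1
j=4: u_4=4/7 ∈ [9/23, 16/23) → index 1
j=5: u_5=5/7 ∈ [16/23, 17/23) → index 3
j=6: u_6=6/7 ∈ [17/23, 22/23) → index 5

0 0 0 1 1 3 5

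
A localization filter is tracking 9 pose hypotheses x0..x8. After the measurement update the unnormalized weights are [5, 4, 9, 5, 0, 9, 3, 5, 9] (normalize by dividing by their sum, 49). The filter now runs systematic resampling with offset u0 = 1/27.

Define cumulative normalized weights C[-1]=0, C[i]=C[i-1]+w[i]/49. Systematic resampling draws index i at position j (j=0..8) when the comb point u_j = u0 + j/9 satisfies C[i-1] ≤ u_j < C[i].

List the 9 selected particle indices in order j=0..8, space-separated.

C = [5/49, 9/49, 18/49, 23/49, 23/49, 32/49, 5/7, 40/49, 1]
j=0: u_0=1/27 ∈ [0, 5/49) → index 0
j=1: u_1=4/27 ∈ [5/49, 9/49) → index 1
j=2: u_2=7/27 ∈ [9/49, 18/49) → index 2
j=3: u_3=10/27 ∈ [18/49, 23/49) → index 3
j=4: u_4=13/27 ∈ [23/49, 32/49) → index 5
j=5: u_5=16/27 ∈ [23/49, 32/49) → index 5
j=6: u_6=19/27 ∈ [32/49, 5/7) → index 6
j=7: u_7=22/27 ∈ [5/7, 40/49) → index 7
j=8: u_8=25/27 ∈ [40/49, 1) → index 8

0 1 2 3 5 5 6 7 8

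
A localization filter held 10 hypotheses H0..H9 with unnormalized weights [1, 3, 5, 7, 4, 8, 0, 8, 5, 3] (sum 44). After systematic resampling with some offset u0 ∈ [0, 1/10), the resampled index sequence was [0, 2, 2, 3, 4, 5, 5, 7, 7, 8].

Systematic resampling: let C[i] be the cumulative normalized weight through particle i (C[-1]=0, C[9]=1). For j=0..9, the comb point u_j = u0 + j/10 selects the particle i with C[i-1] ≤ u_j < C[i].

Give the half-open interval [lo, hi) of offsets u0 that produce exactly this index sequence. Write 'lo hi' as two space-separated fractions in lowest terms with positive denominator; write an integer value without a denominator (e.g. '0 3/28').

C = [1/44, 1/11, 9/44, 4/11, 5/11, 7/11, 7/11, 9/11, 41/44, 1]
j=0 picked index 0: u0 ∈ [0, 1/44)
j=1 picked index 2: u0 ∈ [-1/110, 23/220)
j=2 picked index 2: u0 ∈ [-6/55, 1/220)
j=3 picked index 3: u0 ∈ [-21/220, 7/110)
j=4 picked index 4: u0 ∈ [-2/55, 3/55)
j=5 picked index 5: u0 ∈ [-1/22, 3/22)
j=6 picked index 5: u0 ∈ [-8/55, 2/55)
j=7 picked index 7: u0 ∈ [-7/110, 13/110)
j=8 picked index 7: u0 ∈ [-9/55, 1/55)
j=9 picked index 8: u0 ∈ [-9/110, 7/220)
intersection: [0, 1/220)

0 1/220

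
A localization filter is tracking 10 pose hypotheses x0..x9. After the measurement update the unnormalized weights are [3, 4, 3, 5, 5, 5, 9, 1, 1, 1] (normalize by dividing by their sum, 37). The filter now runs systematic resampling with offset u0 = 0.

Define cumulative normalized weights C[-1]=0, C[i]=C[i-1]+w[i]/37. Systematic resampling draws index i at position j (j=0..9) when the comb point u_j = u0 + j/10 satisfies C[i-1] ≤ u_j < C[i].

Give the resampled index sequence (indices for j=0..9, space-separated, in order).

C = [3/37, 7/37, 10/37, 15/37, 20/37, 25/37, 34/37, 35/37, 36/37, 1]
j=0: u_0=0 ∈ [0, 3/37) → index 0
j=1: u_1=1/10 ∈ [3/37, 7/37) → index 1
j=2: u_2=1/5 ∈ [7/37, 10/37) → index 2
j=3: u_3=3/10 ∈ [10/37, 15/37) → index 3
j=4: u_4=2/5 ∈ [10/37, 15/37) → index 3
j=5: u_5=1/2 ∈ [15/37, 20/37) → index 4
j=6: u_6=3/5 ∈ [20/37, 25/37) → index 5
j=7: u_7=7/10 ∈ [25/37, 34/37) → index 6
j=8: u_8=4/5 ∈ [25/37, 34/37) → index 6
j=9: u_9=9/10 ∈ [25/37, 34/37) → index 6

0 1 2 3 3 4 5 6 6 6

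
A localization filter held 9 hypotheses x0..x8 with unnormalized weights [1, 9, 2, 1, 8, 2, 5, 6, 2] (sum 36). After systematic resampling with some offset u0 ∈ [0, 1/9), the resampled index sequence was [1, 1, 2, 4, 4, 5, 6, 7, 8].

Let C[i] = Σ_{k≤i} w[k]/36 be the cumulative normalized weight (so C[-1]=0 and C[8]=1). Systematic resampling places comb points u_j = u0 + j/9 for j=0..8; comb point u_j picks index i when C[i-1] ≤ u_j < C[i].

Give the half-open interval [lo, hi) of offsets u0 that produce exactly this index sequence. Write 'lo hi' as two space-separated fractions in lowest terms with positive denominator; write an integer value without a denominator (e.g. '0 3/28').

C = [1/36, 5/18, 1/3, 13/36, 7/12, 23/36, 7/9, 17/18, 1]
j=0 picked index 1: u0 ∈ [1/36, 5/18)
j=1 picked index 1: u0 ∈ [-1/12, 1/6)
j=2 picked index 2: u0 ∈ [1/18, 1/9)
j=3 picked index 4: u0 ∈ [1/36, 1/4)
j=4 picked index 4: u0 ∈ [-1/12, 5/36)
j=5 picked index 5: u0 ∈ [1/36, 1/12)
j=6 picked index 6: u0 ∈ [-1/36, 1/9)
j=7 picked index 7: u0 ∈ [0, 1/6)
j=8 picked index 8: u0 ∈ [1/18, 1/9)
intersection: [1/18, 1/12)

1/18 1/12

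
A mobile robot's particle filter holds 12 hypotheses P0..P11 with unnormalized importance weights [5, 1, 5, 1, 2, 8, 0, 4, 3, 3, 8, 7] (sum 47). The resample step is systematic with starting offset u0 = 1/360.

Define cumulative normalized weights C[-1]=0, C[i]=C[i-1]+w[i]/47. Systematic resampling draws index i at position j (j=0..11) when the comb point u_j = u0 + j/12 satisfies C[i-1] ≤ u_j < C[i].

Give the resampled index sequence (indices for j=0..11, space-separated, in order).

0 0 2 3 5 5 7 8 9 10 10 11

C = [5/47, 6/47, 11/47, 12/47, 14/47, 22/47, 22/47, 26/47, 29/47, 32/47, 40/47, 1]
j=0: u_0=1/360 ∈ [0, 5/47) → index 0
j=1: u_1=31/360 ∈ [0, 5/47) → index 0
j=2: u_2=61/360 ∈ [6/47, 11/47) → index 2
j=3: u_3=91/360 ∈ [11/47, 12/47) → index 3
j=4: u_4=121/360 ∈ [14/47, 22/47) → index 5
j=5: u_5=151/360 ∈ [14/47, 22/47) → index 5
j=6: u_6=181/360 ∈ [22/47, 26/47) → index 7
j=7: u_7=211/360 ∈ [26/47, 29/47) → index 8
j=8: u_8=241/360 ∈ [29/47, 32/47) → index 9
j=9: u_9=271/360 ∈ [32/47, 40/47) → index 10
j=10: u_10=301/360 ∈ [32/47, 40/47) → index 10
j=11: u_11=331/360 ∈ [40/47, 1) → index 11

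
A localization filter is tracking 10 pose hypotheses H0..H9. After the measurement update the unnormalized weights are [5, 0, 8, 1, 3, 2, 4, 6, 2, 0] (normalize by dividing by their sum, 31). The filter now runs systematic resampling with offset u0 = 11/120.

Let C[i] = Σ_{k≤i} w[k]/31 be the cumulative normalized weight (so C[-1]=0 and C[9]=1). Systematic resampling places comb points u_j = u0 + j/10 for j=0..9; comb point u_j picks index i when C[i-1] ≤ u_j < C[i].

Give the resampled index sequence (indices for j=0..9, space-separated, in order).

0 2 2 2 4 5 6 7 7 8

C = [5/31, 5/31, 13/31, 14/31, 17/31, 19/31, 23/31, 29/31, 1, 1]
j=0: u_0=11/120 ∈ [0, 5/31) → index 0
j=1: u_1=23/120 ∈ [5/31, 13/31) → index 2
j=2: u_2=7/24 ∈ [5/31, 13/31) → index 2
j=3: u_3=47/120 ∈ [5/31, 13/31) → index 2
j=4: u_4=59/120 ∈ [14/31, 17/31) → index 4
j=5: u_5=71/120 ∈ [17/31, 19/31) → index 5
j=6: u_6=83/120 ∈ [19/31, 23/31) → index 6
j=7: u_7=19/24 ∈ [23/31, 29/31) → index 7
j=8: u_8=107/120 ∈ [23/31, 29/31) → index 7
j=9: u_9=119/120 ∈ [29/31, 1) → index 8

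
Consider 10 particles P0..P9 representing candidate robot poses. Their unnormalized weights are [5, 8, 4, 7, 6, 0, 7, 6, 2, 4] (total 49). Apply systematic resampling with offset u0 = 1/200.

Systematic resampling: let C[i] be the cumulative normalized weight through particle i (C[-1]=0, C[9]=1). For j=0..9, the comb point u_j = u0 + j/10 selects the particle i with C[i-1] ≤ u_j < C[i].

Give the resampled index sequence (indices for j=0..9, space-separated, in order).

C = [5/49, 13/49, 17/49, 24/49, 30/49, 30/49, 37/49, 43/49, 45/49, 1]
j=0: u_0=1/200 ∈ [0, 5/49) → index 0
j=1: u_1=21/200 ∈ [5/49, 13/49) → index 1
j=2: u_2=41/200 ∈ [5/49, 13/49) → index 1
j=3: u_3=61/200 ∈ [13/49, 17/49) → index 2
j=4: u_4=81/200 ∈ [17/49, 24/49) → index 3
j=5: u_5=101/200 ∈ [24/49, 30/49) → index 4
j=6: u_6=121/200 ∈ [24/49, 30/49) → index 4
j=7: u_7=141/200 ∈ [30/49, 37/49) → index 6
j=8: u_8=161/200 ∈ [37/49, 43/49) → index 7
j=9: u_9=181/200 ∈ [43/49, 45/49) → index 8

0 1 1 2 3 4 4 6 7 8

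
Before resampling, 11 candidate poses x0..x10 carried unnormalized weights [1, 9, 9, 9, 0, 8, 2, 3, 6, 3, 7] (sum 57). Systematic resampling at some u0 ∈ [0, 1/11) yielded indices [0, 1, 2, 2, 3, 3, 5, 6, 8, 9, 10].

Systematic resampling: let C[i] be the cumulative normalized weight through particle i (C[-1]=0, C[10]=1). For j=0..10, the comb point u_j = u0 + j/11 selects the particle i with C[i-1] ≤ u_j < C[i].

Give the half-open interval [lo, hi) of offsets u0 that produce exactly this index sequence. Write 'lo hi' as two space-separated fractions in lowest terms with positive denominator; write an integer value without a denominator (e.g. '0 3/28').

C = [1/57, 10/57, 1/3, 28/57, 28/57, 12/19, 2/3, 41/57, 47/57, 50/57, 1]
j=0 picked index 0: u0 ∈ [0, 1/57)
j=1 picked index 1: u0 ∈ [-46/627, 53/627)
j=2 picked index 2: u0 ∈ [-4/627, 5/33)
j=3 picked index 2: u0 ∈ [-61/627, 2/33)
j=4 picked index 3: u0 ∈ [-1/33, 80/627)
j=5 picked index 3: u0 ∈ [-4/33, 23/627)
j=6 picked index 5: u0 ∈ [-34/627, 18/209)
j=7 picked index 6: u0 ∈ [-1/209, 1/33)
j=8 picked index 8: u0 ∈ [-5/627, 61/627)
j=9 picked index 9: u0 ∈ [4/627, 37/627)
j=10 picked index 10: u0 ∈ [-20/627, 1/11)
intersection: [4/627, 1/57)

4/627 1/57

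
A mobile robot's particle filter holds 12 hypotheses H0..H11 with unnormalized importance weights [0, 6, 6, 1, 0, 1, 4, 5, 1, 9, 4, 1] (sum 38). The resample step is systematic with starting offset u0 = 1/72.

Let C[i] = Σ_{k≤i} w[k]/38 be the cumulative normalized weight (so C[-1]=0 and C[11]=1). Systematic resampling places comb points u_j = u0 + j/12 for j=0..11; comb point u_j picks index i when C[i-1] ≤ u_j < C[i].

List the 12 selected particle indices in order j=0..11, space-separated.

C = [0, 3/19, 6/19, 13/38, 13/38, 7/19, 9/19, 23/38, 12/19, 33/38, 37/38, 1]
j=0: u_0=1/72 ∈ [0, 3/19) → index 1
j=1: u_1=7/72 ∈ [0, 3/19) → index 1
j=2: u_2=13/72 ∈ [3/19, 6/19) → index 2
j=3: u_3=19/72 ∈ [3/19, 6/19) → index 2
j=4: u_4=25/72 ∈ [13/38, 7/19) → index 5
j=5: u_5=31/72 ∈ [7/19, 9/19) → index 6
j=6: u_6=37/72 ∈ [9/19, 23/38) → index 7
j=7: u_7=43/72 ∈ [9/19, 23/38) → index 7
j=8: u_8=49/72 ∈ [12/19, 33/38) → index 9
j=9: u_9=55/72 ∈ [12/19, 33/38) → index 9
j=10: u_10=61/72 ∈ [12/19, 33/38) → index 9
j=11: u_11=67/72 ∈ [33/38, 37/38) → index 10

1 1 2 2 5 6 7 7 9 9 9 10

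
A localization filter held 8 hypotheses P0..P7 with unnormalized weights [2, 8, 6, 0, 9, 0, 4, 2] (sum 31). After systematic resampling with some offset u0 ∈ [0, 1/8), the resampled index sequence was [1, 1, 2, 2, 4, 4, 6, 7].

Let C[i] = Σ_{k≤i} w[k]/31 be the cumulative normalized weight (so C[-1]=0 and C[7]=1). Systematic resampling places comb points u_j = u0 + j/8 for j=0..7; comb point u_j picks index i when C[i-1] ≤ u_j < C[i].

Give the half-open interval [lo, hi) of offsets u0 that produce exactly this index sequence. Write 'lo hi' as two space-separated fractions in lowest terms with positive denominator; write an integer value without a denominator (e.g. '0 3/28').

9/124 1/8

C = [2/31, 10/31, 16/31, 16/31, 25/31, 25/31, 29/31, 1]
j=0 picked index 1: u0 ∈ [2/31, 10/31)
j=1 picked index 1: u0 ∈ [-15/248, 49/248)
j=2 picked index 2: u0 ∈ [9/124, 33/124)
j=3 picked index 2: u0 ∈ [-13/248, 35/248)
j=4 picked index 4: u0 ∈ [1/62, 19/62)
j=5 picked index 4: u0 ∈ [-27/248, 45/248)
j=6 picked index 6: u0 ∈ [7/124, 23/124)
j=7 picked index 7: u0 ∈ [15/248, 1/8)
intersection: [9/124, 1/8)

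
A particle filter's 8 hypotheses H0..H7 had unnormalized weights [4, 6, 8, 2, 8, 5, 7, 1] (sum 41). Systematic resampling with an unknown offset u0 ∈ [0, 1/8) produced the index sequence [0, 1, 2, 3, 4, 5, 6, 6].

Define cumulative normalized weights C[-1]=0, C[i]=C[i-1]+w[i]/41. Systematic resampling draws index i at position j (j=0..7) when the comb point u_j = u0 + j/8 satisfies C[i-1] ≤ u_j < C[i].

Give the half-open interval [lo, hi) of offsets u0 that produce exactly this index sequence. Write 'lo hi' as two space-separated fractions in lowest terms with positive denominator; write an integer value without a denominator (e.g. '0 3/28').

C = [4/41, 10/41, 18/41, 20/41, 28/41, 33/41, 40/41, 1]
j=0 picked index 0: u0 ∈ [0, 4/41)
j=1 picked index 1: u0 ∈ [-9/328, 39/328)
j=2 picked index 2: u0 ∈ [-1/164, 31/164)
j=3 picked index 3: u0 ∈ [21/328, 37/328)
j=4 picked index 4: u0 ∈ [-1/82, 15/82)
j=5 picked index 5: u0 ∈ [19/328, 59/328)
j=6 picked index 6: u0 ∈ [9/164, 37/164)
j=7 picked index 6: u0 ∈ [-23/328, 33/328)
intersection: [21/328, 4/41)

21/328 4/41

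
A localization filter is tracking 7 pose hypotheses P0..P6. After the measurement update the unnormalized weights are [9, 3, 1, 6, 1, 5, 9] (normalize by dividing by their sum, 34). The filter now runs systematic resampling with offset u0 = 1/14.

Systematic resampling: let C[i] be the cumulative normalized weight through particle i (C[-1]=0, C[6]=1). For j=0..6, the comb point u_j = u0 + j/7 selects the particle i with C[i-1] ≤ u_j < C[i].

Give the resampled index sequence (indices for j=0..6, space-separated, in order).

0 0 2 3 5 6 6

C = [9/34, 6/17, 13/34, 19/34, 10/17, 25/34, 1]
j=0: u_0=1/14 ∈ [0, 9/34) → index 0
j=1: u_1=3/14 ∈ [0, 9/34) → index 0
j=2: u_2=5/14 ∈ [6/17, 13/34) → index 2
j=3: u_3=1/2 ∈ [13/34, 19/34) → index 3
j=4: u_4=9/14 ∈ [10/17, 25/34) → index 5
j=5: u_5=11/14 ∈ [25/34, 1) → index 6
j=6: u_6=13/14 ∈ [25/34, 1) → index 6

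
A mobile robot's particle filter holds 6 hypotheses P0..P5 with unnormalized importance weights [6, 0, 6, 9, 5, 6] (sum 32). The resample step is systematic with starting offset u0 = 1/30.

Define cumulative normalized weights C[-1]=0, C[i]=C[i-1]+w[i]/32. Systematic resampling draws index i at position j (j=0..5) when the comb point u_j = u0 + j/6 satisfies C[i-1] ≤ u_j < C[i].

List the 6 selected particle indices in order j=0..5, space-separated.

C = [3/16, 3/16, 3/8, 21/32, 13/16, 1]
j=0: u_0=1/30 ∈ [0, 3/16) → index 0
j=1: u_1=1/5 ∈ [3/16, 3/8) → index 2
j=2: u_2=11/30 ∈ [3/16, 3/8) → index 2
j=3: u_3=8/15 ∈ [3/8, 21/32) → index 3
j=4: u_4=7/10 ∈ [21/32, 13/16) → index 4
j=5: u_5=13/15 ∈ [13/16, 1) → index 5

0 2 2 3 4 5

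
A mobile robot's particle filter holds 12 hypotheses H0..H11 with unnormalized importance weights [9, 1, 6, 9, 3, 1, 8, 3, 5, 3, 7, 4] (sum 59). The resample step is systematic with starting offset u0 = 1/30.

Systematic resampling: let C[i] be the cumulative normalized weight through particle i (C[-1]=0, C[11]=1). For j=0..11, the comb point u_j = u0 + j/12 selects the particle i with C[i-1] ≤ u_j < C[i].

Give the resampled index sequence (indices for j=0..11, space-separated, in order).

0 0 2 3 3 4 6 6 8 9 10 11

C = [9/59, 10/59, 16/59, 25/59, 28/59, 29/59, 37/59, 40/59, 45/59, 48/59, 55/59, 1]
j=0: u_0=1/30 ∈ [0, 9/59) → index 0
j=1: u_1=7/60 ∈ [0, 9/59) → index 0
j=2: u_2=1/5 ∈ [10/59, 16/59) → index 2
j=3: u_3=17/60 ∈ [16/59, 25/59) → index 3
j=4: u_4=11/30 ∈ [16/59, 25/59) → index 3
j=5: u_5=9/20 ∈ [25/59, 28/59) → index 4
j=6: u_6=8/15 ∈ [29/59, 37/59) → index 6
j=7: u_7=37/60 ∈ [29/59, 37/59) → index 6
j=8: u_8=7/10 ∈ [40/59, 45/59) → index 8
j=9: u_9=47/60 ∈ [45/59, 48/59) → index 9
j=10: u_10=13/15 ∈ [48/59, 55/59) → index 10
j=11: u_11=19/20 ∈ [55/59, 1) → index 11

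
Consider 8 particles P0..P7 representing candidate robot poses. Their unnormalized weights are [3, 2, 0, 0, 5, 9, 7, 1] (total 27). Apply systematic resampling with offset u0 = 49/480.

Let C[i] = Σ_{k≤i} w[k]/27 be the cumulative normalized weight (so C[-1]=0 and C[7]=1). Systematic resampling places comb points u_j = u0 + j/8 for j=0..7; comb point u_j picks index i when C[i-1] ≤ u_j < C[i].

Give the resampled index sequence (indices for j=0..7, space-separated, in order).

C = [1/9, 5/27, 5/27, 5/27, 10/27, 19/27, 26/27, 1]
j=0: u_0=49/480 ∈ [0, 1/9) → index 0
j=1: u_1=109/480 ∈ [5/27, 10/27) → index 4
j=2: u_2=169/480 ∈ [5/27, 10/27) → index 4
j=3: u_3=229/480 ∈ [10/27, 19/27) → index 5
j=4: u_4=289/480 ∈ [10/27, 19/27) → index 5
j=5: u_5=349/480 ∈ [19/27, 26/27) → index 6
j=6: u_6=409/480 ∈ [19/27, 26/27) → index 6
j=7: u_7=469/480 ∈ [26/27, 1) → index 7

0 4 4 5 5 6 6 7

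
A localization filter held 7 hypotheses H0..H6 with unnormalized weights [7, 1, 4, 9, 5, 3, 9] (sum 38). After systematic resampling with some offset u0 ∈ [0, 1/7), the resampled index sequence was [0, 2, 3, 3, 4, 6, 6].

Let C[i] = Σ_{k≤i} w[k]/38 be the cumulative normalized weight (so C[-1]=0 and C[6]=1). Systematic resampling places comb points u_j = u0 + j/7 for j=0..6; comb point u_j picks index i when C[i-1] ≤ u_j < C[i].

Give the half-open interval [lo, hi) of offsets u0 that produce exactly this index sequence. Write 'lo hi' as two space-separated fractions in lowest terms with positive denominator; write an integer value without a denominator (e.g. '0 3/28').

9/133 15/133

C = [7/38, 4/19, 6/19, 21/38, 13/19, 29/38, 1]
j=0 picked index 0: u0 ∈ [0, 7/38)
j=1 picked index 2: u0 ∈ [9/133, 23/133)
j=2 picked index 3: u0 ∈ [4/133, 71/266)
j=3 picked index 3: u0 ∈ [-15/133, 33/266)
j=4 picked index 4: u0 ∈ [-5/266, 15/133)
j=5 picked index 6: u0 ∈ [13/266, 2/7)
j=6 picked index 6: u0 ∈ [-25/266, 1/7)
intersection: [9/133, 15/133)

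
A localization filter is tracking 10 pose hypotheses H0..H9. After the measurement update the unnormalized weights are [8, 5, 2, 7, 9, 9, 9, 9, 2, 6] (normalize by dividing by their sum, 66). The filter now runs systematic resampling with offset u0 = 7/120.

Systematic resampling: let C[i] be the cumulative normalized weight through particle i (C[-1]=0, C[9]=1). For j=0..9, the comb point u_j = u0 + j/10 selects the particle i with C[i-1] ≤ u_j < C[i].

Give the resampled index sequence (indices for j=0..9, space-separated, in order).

C = [4/33, 13/66, 5/22, 1/3, 31/66, 20/33, 49/66, 29/33, 10/11, 1]
j=0: u_0=7/120 ∈ [0, 4/33) → index 0
j=1: u_1=19/120 ∈ [4/33, 13/66) → index 1
j=2: u_2=31/120 ∈ [5/22, 1/3) → index 3
j=3: u_3=43/120 ∈ [1/3, 31/66) → index 4
j=4: u_4=11/24 ∈ [1/3, 31/66) → index 4
j=5: u_5=67/120 ∈ [31/66, 20/33) → index 5
j=6: u_6=79/120 ∈ [20/33, 49/66) → index 6
j=7: u_7=91/120 ∈ [49/66, 29/33) → index 7
j=8: u_8=103/120 ∈ [49/66, 29/33) → index 7
j=9: u_9=23/24 ∈ [10/11, 1) → index 9

0 1 3 4 4 5 6 7 7 9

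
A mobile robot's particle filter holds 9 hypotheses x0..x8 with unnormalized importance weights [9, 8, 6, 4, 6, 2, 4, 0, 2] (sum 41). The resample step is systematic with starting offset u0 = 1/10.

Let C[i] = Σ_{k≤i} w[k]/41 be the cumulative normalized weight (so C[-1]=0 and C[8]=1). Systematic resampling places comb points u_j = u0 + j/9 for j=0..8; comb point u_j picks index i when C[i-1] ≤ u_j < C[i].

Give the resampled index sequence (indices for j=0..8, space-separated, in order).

C = [9/41, 17/41, 23/41, 27/41, 33/41, 35/41, 39/41, 39/41, 1]
j=0: u_0=1/10 ∈ [0, 9/41) → index 0
j=1: u_1=19/90 ∈ [0, 9/41) → index 0
j=2: u_2=29/90 ∈ [9/41, 17/41) → index 1
j=3: u_3=13/30 ∈ [17/41, 23/41) → index 2
j=4: u_4=49/90 ∈ [17/41, 23/41) → index 2
j=5: u_5=59/90 ∈ [23/41, 27/41) → index 3
j=6: u_6=23/30 ∈ [27/41, 33/41) → index 4
j=7: u_7=79/90 ∈ [35/41, 39/41) → index 6
j=8: u_8=89/90 ∈ [39/41, 1) → index 8

0 0 1 2 2 3 4 6 8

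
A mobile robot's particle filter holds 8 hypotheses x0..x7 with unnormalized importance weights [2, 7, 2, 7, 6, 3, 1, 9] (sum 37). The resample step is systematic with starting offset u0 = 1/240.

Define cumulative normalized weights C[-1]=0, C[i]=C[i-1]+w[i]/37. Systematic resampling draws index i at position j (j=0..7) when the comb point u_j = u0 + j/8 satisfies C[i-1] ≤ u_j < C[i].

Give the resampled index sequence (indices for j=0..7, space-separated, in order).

0 1 2 3 4 4 6 7

C = [2/37, 9/37, 11/37, 18/37, 24/37, 27/37, 28/37, 1]
j=0: u_0=1/240 ∈ [0, 2/37) → index 0
j=1: u_1=31/240 ∈ [2/37, 9/37) → index 1
j=2: u_2=61/240 ∈ [9/37, 11/37) → index 2
j=3: u_3=91/240 ∈ [11/37, 18/37) → index 3
j=4: u_4=121/240 ∈ [18/37, 24/37) → index 4
j=5: u_5=151/240 ∈ [18/37, 24/37) → index 4
j=6: u_6=181/240 ∈ [27/37, 28/37) → index 6
j=7: u_7=211/240 ∈ [28/37, 1) → index 7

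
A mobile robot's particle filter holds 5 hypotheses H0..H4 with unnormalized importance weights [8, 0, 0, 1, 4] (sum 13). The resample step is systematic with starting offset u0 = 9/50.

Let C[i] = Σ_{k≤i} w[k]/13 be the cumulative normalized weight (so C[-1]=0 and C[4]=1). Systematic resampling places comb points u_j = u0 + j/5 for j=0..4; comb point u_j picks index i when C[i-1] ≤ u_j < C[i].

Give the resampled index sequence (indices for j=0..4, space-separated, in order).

0 0 0 4 4

C = [8/13, 8/13, 8/13, 9/13, 1]
j=0: u_0=9/50 ∈ [0, 8/13) → index 0
j=1: u_1=19/50 ∈ [0, 8/13) → index 0
j=2: u_2=29/50 ∈ [0, 8/13) → index 0
j=3: u_3=39/50 ∈ [9/13, 1) → index 4
j=4: u_4=49/50 ∈ [9/13, 1) → index 4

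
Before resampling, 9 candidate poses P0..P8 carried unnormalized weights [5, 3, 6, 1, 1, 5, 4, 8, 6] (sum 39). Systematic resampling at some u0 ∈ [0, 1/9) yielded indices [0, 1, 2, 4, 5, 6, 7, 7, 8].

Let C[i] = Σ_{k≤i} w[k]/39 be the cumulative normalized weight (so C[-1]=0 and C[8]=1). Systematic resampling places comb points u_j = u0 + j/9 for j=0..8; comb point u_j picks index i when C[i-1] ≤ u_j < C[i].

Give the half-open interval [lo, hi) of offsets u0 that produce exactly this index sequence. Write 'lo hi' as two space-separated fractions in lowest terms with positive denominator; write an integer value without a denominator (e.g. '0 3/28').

C = [5/39, 8/39, 14/39, 5/13, 16/39, 7/13, 25/39, 11/13, 1]
j=0 picked index 0: u0 ∈ [0, 5/39)
j=1 picked index 1: u0 ∈ [2/117, 11/117)
j=2 picked index 2: u0 ∈ [-2/117, 16/117)
j=3 picked index 4: u0 ∈ [2/39, 1/13)
j=4 picked index 5: u0 ∈ [-4/117, 11/117)
j=5 picked index 6: u0 ∈ [-2/117, 10/117)
j=6 picked index 7: u0 ∈ [-1/39, 7/39)
j=7 picked index 7: u0 ∈ [-16/117, 8/117)
j=8 picked index 8: u0 ∈ [-5/117, 1/9)
intersection: [2/39, 8/117)

2/39 8/117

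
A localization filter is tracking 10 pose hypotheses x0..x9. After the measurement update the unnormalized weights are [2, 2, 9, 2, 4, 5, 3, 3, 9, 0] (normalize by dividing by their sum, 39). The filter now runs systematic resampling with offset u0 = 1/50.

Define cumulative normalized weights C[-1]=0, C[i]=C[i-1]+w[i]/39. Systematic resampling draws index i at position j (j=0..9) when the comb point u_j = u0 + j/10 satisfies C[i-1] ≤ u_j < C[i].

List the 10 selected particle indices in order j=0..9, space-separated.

0 2 2 2 4 5 6 7 8 8

C = [2/39, 4/39, 1/3, 5/13, 19/39, 8/13, 9/13, 10/13, 1, 1]
j=0: u_0=1/50 ∈ [0, 2/39) → index 0
j=1: u_1=3/25 ∈ [4/39, 1/3) → index 2
j=2: u_2=11/50 ∈ [4/39, 1/3) → index 2
j=3: u_3=8/25 ∈ [4/39, 1/3) → index 2
j=4: u_4=21/50 ∈ [5/13, 19/39) → index 4
j=5: u_5=13/25 ∈ [19/39, 8/13) → index 5
j=6: u_6=31/50 ∈ [8/13, 9/13) → index 6
j=7: u_7=18/25 ∈ [9/13, 10/13) → index 7
j=8: u_8=41/50 ∈ [10/13, 1) → index 8
j=9: u_9=23/25 ∈ [10/13, 1) → index 8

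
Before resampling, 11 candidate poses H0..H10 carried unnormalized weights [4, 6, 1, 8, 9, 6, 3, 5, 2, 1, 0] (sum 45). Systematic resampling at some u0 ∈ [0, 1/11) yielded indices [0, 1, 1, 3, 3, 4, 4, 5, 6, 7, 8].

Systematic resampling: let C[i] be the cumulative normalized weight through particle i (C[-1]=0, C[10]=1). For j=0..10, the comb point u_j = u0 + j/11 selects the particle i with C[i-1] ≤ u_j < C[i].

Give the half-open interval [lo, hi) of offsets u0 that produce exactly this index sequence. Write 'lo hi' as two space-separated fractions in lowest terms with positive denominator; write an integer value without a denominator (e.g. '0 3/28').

14/495 4/99

C = [4/45, 2/9, 11/45, 19/45, 28/45, 34/45, 37/45, 14/15, 44/45, 1, 1]
j=0 picked index 0: u0 ∈ [0, 4/45)
j=1 picked index 1: u0 ∈ [-1/495, 13/99)
j=2 picked index 1: u0 ∈ [-46/495, 4/99)
j=3 picked index 3: u0 ∈ [-14/495, 74/495)
j=4 picked index 3: u0 ∈ [-59/495, 29/495)
j=5 picked index 4: u0 ∈ [-16/495, 83/495)
j=6 picked index 4: u0 ∈ [-61/495, 38/495)
j=7 picked index 5: u0 ∈ [-7/495, 59/495)
j=8 picked index 6: u0 ∈ [14/495, 47/495)
j=9 picked index 7: u0 ∈ [2/495, 19/165)
j=10 picked index 8: u0 ∈ [4/165, 34/495)
intersection: [14/495, 4/99)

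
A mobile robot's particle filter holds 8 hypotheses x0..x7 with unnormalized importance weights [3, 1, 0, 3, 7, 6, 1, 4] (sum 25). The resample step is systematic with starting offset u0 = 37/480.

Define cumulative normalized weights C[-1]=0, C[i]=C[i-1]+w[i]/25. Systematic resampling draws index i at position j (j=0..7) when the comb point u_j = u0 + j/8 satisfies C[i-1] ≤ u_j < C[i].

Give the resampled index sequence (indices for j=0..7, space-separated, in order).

0 3 4 4 5 5 6 7

C = [3/25, 4/25, 4/25, 7/25, 14/25, 4/5, 21/25, 1]
j=0: u_0=37/480 ∈ [0, 3/25) → index 0
j=1: u_1=97/480 ∈ [4/25, 7/25) → index 3
j=2: u_2=157/480 ∈ [7/25, 14/25) → index 4
j=3: u_3=217/480 ∈ [7/25, 14/25) → index 4
j=4: u_4=277/480 ∈ [14/25, 4/5) → index 5
j=5: u_5=337/480 ∈ [14/25, 4/5) → index 5
j=6: u_6=397/480 ∈ [4/5, 21/25) → index 6
j=7: u_7=457/480 ∈ [21/25, 1) → index 7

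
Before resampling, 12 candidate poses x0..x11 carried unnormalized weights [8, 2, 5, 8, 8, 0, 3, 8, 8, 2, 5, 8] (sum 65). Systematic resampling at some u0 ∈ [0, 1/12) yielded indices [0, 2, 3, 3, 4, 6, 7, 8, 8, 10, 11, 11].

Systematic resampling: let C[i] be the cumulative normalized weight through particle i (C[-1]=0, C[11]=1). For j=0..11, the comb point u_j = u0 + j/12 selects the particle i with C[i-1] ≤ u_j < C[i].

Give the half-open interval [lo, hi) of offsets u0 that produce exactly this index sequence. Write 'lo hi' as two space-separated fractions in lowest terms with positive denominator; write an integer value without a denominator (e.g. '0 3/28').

C = [8/65, 2/13, 3/13, 23/65, 31/65, 31/65, 34/65, 42/65, 10/13, 4/5, 57/65, 1]
j=0 picked index 0: u0 ∈ [0, 8/65)
j=1 picked index 2: u0 ∈ [11/156, 23/156)
j=2 picked index 3: u0 ∈ [5/78, 73/390)
j=3 picked index 3: u0 ∈ [-1/52, 27/260)
j=4 picked index 4: u0 ∈ [4/195, 28/195)
j=5 picked index 6: u0 ∈ [47/780, 83/780)
j=6 picked index 7: u0 ∈ [3/130, 19/130)
j=7 picked index 8: u0 ∈ [49/780, 29/156)
j=8 picked index 8: u0 ∈ [-4/195, 4/39)
j=9 picked index 10: u0 ∈ [1/20, 33/260)
j=10 picked index 11: u0 ∈ [17/390, 1/6)
j=11 picked index 11: u0 ∈ [-31/780, 1/12)
intersection: [11/156, 1/12)

11/156 1/12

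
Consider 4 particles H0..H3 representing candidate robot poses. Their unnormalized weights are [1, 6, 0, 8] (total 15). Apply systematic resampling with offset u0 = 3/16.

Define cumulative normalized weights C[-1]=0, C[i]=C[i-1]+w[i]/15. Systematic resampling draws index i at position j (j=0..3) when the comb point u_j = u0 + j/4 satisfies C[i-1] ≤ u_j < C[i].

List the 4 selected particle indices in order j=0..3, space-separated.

C = [1/15, 7/15, 7/15, 1]
j=0: u_0=3/16 ∈ [1/15, 7/15) → index 1
j=1: u_1=7/16 ∈ [1/15, 7/15) → index 1
j=2: u_2=11/16 ∈ [7/15, 1) → index 3
j=3: u_3=15/16 ∈ [7/15, 1) → index 3

1 1 3 3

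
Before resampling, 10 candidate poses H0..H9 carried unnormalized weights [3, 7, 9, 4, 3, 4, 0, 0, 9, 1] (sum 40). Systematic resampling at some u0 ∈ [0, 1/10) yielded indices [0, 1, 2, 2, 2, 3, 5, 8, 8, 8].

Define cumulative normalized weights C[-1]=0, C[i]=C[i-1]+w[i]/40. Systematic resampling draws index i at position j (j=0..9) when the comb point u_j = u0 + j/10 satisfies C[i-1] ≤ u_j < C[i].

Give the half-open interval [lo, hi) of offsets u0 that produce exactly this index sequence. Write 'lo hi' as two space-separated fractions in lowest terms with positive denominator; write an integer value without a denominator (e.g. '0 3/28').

C = [3/40, 1/4, 19/40, 23/40, 13/20, 3/4, 3/4, 3/4, 39/40, 1]
j=0 picked index 0: u0 ∈ [0, 3/40)
j=1 picked index 1: u0 ∈ [-1/40, 3/20)
j=2 picked index 2: u0 ∈ [1/20, 11/40)
j=3 picked index 2: u0 ∈ [-1/20, 7/40)
j=4 picked index 2: u0 ∈ [-3/20, 3/40)
j=5 picked index 3: u0 ∈ [-1/40, 3/40)
j=6 picked index 5: u0 ∈ [1/20, 3/20)
j=7 picked index 8: u0 ∈ [1/20, 11/40)
j=8 picked index 8: u0 ∈ [-1/20, 7/40)
j=9 picked index 8: u0 ∈ [-3/20, 3/40)
intersection: [1/20, 3/40)

1/20 3/40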